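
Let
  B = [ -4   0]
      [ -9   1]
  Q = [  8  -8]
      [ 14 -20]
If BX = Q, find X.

X = [[-2, 2], [-4, -2]]

B is on the left of X, so left-multiply by B⁻¹: X = B⁻¹Q.
B has determinant -4; B⁻¹ = [[-1/4, 0], [-9/4, 1]].
X = B⁻¹Q = [[-1/4, 0], [-9/4, 1]] · [[8, -8], [14, -20]] = [[-2, 2], [-4, -2]].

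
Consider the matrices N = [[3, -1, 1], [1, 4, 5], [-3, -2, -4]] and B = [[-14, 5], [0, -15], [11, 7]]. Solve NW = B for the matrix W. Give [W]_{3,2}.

Left-multiplying both sides by N⁻¹ gives W = N⁻¹B.
N has determinant 3; N⁻¹ = [[-2, -2, -3], [-11/3, -3, -14/3], [10/3, 3, 13/3]].
W = N⁻¹B = [[-2, -2, -3], [-11/3, -3, -14/3], [10/3, 3, 13/3]] · [[-14, 5], [0, -15], [11, 7]] = [[-5, -1], [0, -6], [1, 2]].

2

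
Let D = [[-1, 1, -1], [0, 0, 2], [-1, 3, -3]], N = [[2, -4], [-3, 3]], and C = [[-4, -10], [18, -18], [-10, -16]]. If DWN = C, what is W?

W = [[-4, -3], [3, 0], [0, -3]]

W = D⁻¹CN⁻¹ (apply D⁻¹ on the left and N⁻¹ on the right).
det D = 4; the adjugate gives D⁻¹ = [[-3/2, 0, 1/2], [-1/2, 1/2, 1/2], [0, 1/2, 0]].
det N = -6; the adjugate gives N⁻¹ = [[-1/2, -2/3], [-1/2, -1/3]].
D⁻¹C = [[1, 7], [6, -12], [9, -9]].
W = (D⁻¹C)N⁻¹ = [[-4, -3], [3, 0], [0, -3]].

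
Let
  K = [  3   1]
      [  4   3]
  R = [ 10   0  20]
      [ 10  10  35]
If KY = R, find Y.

Y = [[4, -2, 5], [-2, 6, 5]]

K is on the left of Y, so left-multiply by K⁻¹: Y = K⁻¹R.
det K = 5, so K⁻¹ = [[3/5, -1/5], [-4/5, 3/5]].
Y = K⁻¹R = [[3/5, -1/5], [-4/5, 3/5]] · [[10, 0, 20], [10, 10, 35]] = [[4, -2, 5], [-2, 6, 5]].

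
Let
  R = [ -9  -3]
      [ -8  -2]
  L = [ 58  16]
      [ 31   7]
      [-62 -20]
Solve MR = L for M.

R is on the right of M, so right-multiply by R⁻¹: M = LR⁻¹.
det R = -6; the adjugate gives R⁻¹ = [[1/3, -1/2], [-4/3, 3/2]].
M = LR⁻¹ = [[58, 16], [31, 7], [-62, -20]] · [[1/3, -1/2], [-4/3, 3/2]] = [[-2, -5], [1, -5], [6, 1]].

M = [[-2, -5], [1, -5], [6, 1]]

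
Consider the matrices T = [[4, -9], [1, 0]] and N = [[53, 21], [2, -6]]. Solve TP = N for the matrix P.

T is on the left of P, so left-multiply by T⁻¹: P = T⁻¹N.
det T = 9, so T⁻¹ = [[0, 1], [-1/9, 4/9]].
P = T⁻¹N = [[0, 1], [-1/9, 4/9]] · [[53, 21], [2, -6]] = [[2, -6], [-5, -5]].

P = [[2, -6], [-5, -5]]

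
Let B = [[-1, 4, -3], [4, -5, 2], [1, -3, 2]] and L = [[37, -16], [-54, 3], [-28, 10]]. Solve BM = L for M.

M = [[-6, -3], [4, -1], [-5, 5]]

Left-multiplying both sides by B⁻¹ gives M = B⁻¹L.
B has determinant 1; B⁻¹ = [[-4, 1, -7], [-6, 1, -10], [-7, 1, -11]].
M = B⁻¹L = [[-4, 1, -7], [-6, 1, -10], [-7, 1, -11]] · [[37, -16], [-54, 3], [-28, 10]] = [[-6, -3], [4, -1], [-5, 5]].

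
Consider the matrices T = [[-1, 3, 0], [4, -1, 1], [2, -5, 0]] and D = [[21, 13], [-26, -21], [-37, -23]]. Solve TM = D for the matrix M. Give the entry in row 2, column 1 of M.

Since T multiplies M on the left, M = T⁻¹D.
det T = 1; the adjugate gives T⁻¹ = [[5, 0, 3], [2, 0, 1], [-18, 1, -11]].
M = T⁻¹D = [[5, 0, 3], [2, 0, 1], [-18, 1, -11]] · [[21, 13], [-26, -21], [-37, -23]] = [[-6, -4], [5, 3], [3, -2]].

5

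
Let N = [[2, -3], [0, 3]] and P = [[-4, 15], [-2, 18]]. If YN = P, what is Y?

Right-multiplying both sides by N⁻¹ gives Y = PN⁻¹.
det N = 6; the adjugate gives N⁻¹ = [[1/2, 1/2], [0, 1/3]].
Y = PN⁻¹ = [[-4, 15], [-2, 18]] · [[1/2, 1/2], [0, 1/3]] = [[-2, 3], [-1, 5]].

Y = [[-2, 3], [-1, 5]]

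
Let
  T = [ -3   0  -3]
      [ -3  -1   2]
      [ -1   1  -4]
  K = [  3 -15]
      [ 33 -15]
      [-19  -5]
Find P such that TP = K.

Since T multiplies P on the left, P = T⁻¹K.
T has determinant 6; T⁻¹ = [[1/3, -1/2, -1/2], [-7/3, 3/2, 5/2], [-2/3, 1/2, 1/2]].
P = T⁻¹K = [[1/3, -1/2, -1/2], [-7/3, 3/2, 5/2], [-2/3, 1/2, 1/2]] · [[3, -15], [33, -15], [-19, -5]] = [[-6, 5], [-5, 0], [5, 0]].

P = [[-6, 5], [-5, 0], [5, 0]]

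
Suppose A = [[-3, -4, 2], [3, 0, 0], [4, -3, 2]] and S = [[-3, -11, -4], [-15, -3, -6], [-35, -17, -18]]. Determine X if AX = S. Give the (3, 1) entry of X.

-3

A is on the left of X, so left-multiply by A⁻¹: X = A⁻¹S.
A has determinant 6; A⁻¹ = [[0, 1/3, 0], [-1, -7/3, 1], [-3/2, -25/6, 2]].
X = A⁻¹S = [[0, 1/3, 0], [-1, -7/3, 1], [-3/2, -25/6, 2]] · [[-3, -11, -4], [-15, -3, -6], [-35, -17, -18]] = [[-5, -1, -2], [3, 1, 0], [-3, -5, -5]].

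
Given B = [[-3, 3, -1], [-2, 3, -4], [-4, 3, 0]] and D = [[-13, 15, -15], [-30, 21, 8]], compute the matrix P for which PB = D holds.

Right-multiplying both sides by B⁻¹ gives P = DB⁻¹.
det B = 6; the adjugate gives B⁻¹ = [[2, -1/2, -3/2], [8/3, -2/3, -5/3], [1, -1/2, -1/2]].
P = DB⁻¹ = [[-13, 15, -15], [-30, 21, 8]] · [[2, -1/2, -3/2], [8/3, -2/3, -5/3], [1, -1/2, -1/2]] = [[-1, 4, 2], [4, -3, 6]].

P = [[-1, 4, 2], [4, -3, 6]]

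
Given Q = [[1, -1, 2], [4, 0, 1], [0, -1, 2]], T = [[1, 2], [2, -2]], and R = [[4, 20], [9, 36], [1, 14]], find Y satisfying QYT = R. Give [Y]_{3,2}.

-3

Isolating Y: multiply by Q⁻¹ from the left and T⁻¹ from the right, so Y = Q⁻¹RT⁻¹.
Q has determinant 1; Q⁻¹ = [[1, 0, -1], [-8, 2, 7], [-4, 1, 4]].
det T = -6, so T⁻¹ = [[1/3, 1/3], [1/3, -1/6]].
Q⁻¹R = [[3, 6], [-7, 10], [-3, 12]].
Y = (Q⁻¹R)T⁻¹ = [[3, 0], [1, -4], [3, -3]].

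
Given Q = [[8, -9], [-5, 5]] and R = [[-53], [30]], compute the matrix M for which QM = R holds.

Q is on the left of M, so left-multiply by Q⁻¹: M = Q⁻¹R.
Q has determinant -5; Q⁻¹ = [[-1, -9/5], [-1, -8/5]].
M = Q⁻¹R = [[-1, -9/5], [-1, -8/5]] · [[-53], [30]] = [[-1], [5]].

M = [[-1], [5]]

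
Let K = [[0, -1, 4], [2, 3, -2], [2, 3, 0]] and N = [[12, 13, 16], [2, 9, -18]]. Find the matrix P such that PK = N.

P = [[5, 2, 4], [-6, -3, 4]]

Right-multiplying both sides by K⁻¹ gives P = NK⁻¹.
det K = 4, so K⁻¹ = [[3/2, 3, -5/2], [-1, -2, 2], [0, -1/2, 1/2]].
P = NK⁻¹ = [[12, 13, 16], [2, 9, -18]] · [[3/2, 3, -5/2], [-1, -2, 2], [0, -1/2, 1/2]] = [[5, 2, 4], [-6, -3, 4]].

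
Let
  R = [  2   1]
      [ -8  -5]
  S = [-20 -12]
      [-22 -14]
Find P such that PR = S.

R is on the right of P, so right-multiply by R⁻¹: P = SR⁻¹.
det R = -2, so R⁻¹ = [[5/2, 1/2], [-4, -1]].
P = SR⁻¹ = [[-20, -12], [-22, -14]] · [[5/2, 1/2], [-4, -1]] = [[-2, 2], [1, 3]].

P = [[-2, 2], [1, 3]]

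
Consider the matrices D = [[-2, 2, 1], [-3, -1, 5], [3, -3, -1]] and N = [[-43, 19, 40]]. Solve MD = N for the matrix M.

Right-multiplying both sides by D⁻¹ gives M = ND⁻¹.
det D = 4, so D⁻¹ = [[4, -1/4, 11/4], [3, -1/4, 7/4], [3, 0, 2]].
M = ND⁻¹ = [[-43, 19, 40]] · [[4, -1/4, 11/4], [3, -1/4, 7/4], [3, 0, 2]] = [[5, 6, -5]].

M = [[5, 6, -5]]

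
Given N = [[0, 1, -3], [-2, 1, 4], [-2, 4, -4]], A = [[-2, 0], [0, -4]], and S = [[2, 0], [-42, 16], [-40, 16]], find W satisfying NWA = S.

Left-multiply by N⁻¹ and right-multiply by A⁻¹: W = N⁻¹SA⁻¹.
det N = 2; the adjugate gives N⁻¹ = [[-10, -4, 7/2], [-8, -3, 3], [-3, -1, 1]].
det A = 8, so A⁻¹ = [[-1/2, 0], [0, -1/4]].
N⁻¹S = [[8, -8], [-10, 0], [-4, 0]].
W = (N⁻¹S)A⁻¹ = [[-4, 2], [5, 0], [2, 0]].

W = [[-4, 2], [5, 0], [2, 0]]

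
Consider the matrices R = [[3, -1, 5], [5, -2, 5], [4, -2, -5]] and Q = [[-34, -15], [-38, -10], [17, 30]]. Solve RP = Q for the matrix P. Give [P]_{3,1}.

-5

Since R multiplies P on the left, P = R⁻¹Q.
R has determinant 5; R⁻¹ = [[4, -3, 1], [9, -7, 2], [-2/5, 2/5, -1/5]].
P = R⁻¹Q = [[4, -3, 1], [9, -7, 2], [-2/5, 2/5, -1/5]] · [[-34, -15], [-38, -10], [17, 30]] = [[-5, 0], [-6, -5], [-5, -4]].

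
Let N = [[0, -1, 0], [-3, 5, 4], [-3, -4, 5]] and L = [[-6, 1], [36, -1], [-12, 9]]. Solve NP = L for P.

Since N multiplies P on the left, P = N⁻¹L.
det N = -3, so N⁻¹ = [[-41/3, -5/3, 4/3], [-1, 0, 0], [-9, -1, 1]].
P = N⁻¹L = [[-41/3, -5/3, 4/3], [-1, 0, 0], [-9, -1, 1]] · [[-6, 1], [36, -1], [-12, 9]] = [[6, 0], [6, -1], [6, 1]].

P = [[6, 0], [6, -1], [6, 1]]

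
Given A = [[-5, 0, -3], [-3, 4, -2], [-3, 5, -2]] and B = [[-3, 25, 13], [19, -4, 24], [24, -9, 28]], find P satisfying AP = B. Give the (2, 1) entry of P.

Since A multiplies P on the left, P = A⁻¹B.
det A = -1, so A⁻¹ = [[-2, 15, -12], [0, -1, 1], [3, -25, 20]].
P = A⁻¹B = [[-2, 15, -12], [0, -1, 1], [3, -25, 20]] · [[-3, 25, 13], [19, -4, 24], [24, -9, 28]] = [[3, -2, -2], [5, -5, 4], [-4, -5, -1]].

5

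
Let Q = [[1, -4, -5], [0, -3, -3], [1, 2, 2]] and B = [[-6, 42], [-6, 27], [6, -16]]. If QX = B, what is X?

X = [[2, 2], [2, -5], [0, -4]]

Left-multiplying both sides by Q⁻¹ gives X = Q⁻¹B.
det Q = -3, so Q⁻¹ = [[0, 2/3, 1], [1, -7/3, -1], [-1, 2, 1]].
X = Q⁻¹B = [[0, 2/3, 1], [1, -7/3, -1], [-1, 2, 1]] · [[-6, 42], [-6, 27], [6, -16]] = [[2, 2], [2, -5], [0, -4]].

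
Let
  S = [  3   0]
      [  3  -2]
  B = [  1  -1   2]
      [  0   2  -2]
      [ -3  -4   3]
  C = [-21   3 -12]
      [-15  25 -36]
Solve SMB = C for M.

M = [[-1, 4, 2], [3, 0, 2]]

Isolating M: multiply by S⁻¹ from the left and B⁻¹ from the right, so M = S⁻¹CB⁻¹.
S has determinant -6; S⁻¹ = [[1/3, 0], [1/2, -1/2]].
det B = 4; the adjugate gives B⁻¹ = [[-1/2, -5/4, -1/2], [3/2, 9/4, 1/2], [3/2, 7/4, 1/2]].
S⁻¹C = [[-7, 1, -4], [-3, -11, 12]].
M = (S⁻¹C)B⁻¹ = [[-1, 4, 2], [3, 0, 2]].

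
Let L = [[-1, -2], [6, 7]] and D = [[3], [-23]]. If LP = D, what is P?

Left-multiplying both sides by L⁻¹ gives P = L⁻¹D.
det L = 5; the adjugate gives L⁻¹ = [[7/5, 2/5], [-6/5, -1/5]].
P = L⁻¹D = [[7/5, 2/5], [-6/5, -1/5]] · [[3], [-23]] = [[-5], [1]].

P = [[-5], [1]]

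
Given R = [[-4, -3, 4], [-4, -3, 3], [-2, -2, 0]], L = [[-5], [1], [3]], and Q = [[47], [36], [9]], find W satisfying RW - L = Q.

RW = Q + L = [[42], [37], [12]].
R is on the left of W, so left-multiply by R⁻¹: W = R⁻¹(Q + L).
det R = 2; the adjugate gives R⁻¹ = [[3, -4, 3/2], [-3, 4, -2], [1, -1, 0]].
W = R⁻¹(Q + L) = [[-4], [-2], [5]].

W = [[-4], [-2], [5]]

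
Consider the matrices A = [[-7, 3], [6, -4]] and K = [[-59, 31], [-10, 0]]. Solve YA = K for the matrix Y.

Y = [[5, -4], [4, 3]]

Since A sits to the right of Y, Y = KA⁻¹.
det A = 10, so A⁻¹ = [[-2/5, -3/10], [-3/5, -7/10]].
Y = KA⁻¹ = [[-59, 31], [-10, 0]] · [[-2/5, -3/10], [-3/5, -7/10]] = [[5, -4], [4, 3]].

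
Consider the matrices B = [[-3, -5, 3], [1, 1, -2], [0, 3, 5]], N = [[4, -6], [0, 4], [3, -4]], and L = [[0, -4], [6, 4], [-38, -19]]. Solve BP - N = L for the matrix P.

P = [[3, 1], [-5, -1], [-4, -4]]

BP = L + N = [[4, -10], [6, 8], [-35, -23]].
Since B multiplies P on the left, P = B⁻¹(L + N).
det B = 1, so B⁻¹ = [[11, 34, 7], [-5, -15, -3], [3, 9, 2]].
P = B⁻¹(L + N) = [[3, 1], [-5, -1], [-4, -4]].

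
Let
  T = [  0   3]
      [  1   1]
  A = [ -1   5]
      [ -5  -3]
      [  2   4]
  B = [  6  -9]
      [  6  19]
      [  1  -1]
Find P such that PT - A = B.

P = [[-3, 5], [5, 1], [0, 3]]

PT = B + A = [[5, -4], [1, 16], [3, 3]].
Right-multiplying both sides by T⁻¹ gives P = (B + A)T⁻¹.
det T = -3; the adjugate gives T⁻¹ = [[-1/3, 1], [1/3, 0]].
P = (B + A)T⁻¹ = [[-3, 5], [5, 1], [0, 3]].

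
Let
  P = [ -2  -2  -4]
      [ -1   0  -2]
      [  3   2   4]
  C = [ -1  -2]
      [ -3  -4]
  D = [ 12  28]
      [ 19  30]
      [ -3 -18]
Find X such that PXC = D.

X = [[3, -4], [2, -5], [2, 4]]

X = P⁻¹DC⁻¹ (apply P⁻¹ on the left and C⁻¹ on the right).
det P = 4, so P⁻¹ = [[1, 0, 1], [-1/2, 1, 0], [-1/2, -1/2, -1/2]].
C has determinant -2; C⁻¹ = [[2, -1], [-3/2, 1/2]].
P⁻¹D = [[9, 10], [13, 16], [-14, -20]].
X = (P⁻¹D)C⁻¹ = [[3, -4], [2, -5], [2, 4]].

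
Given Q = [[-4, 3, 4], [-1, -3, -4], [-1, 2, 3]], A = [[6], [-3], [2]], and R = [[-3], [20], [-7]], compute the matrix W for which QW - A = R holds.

QW = R + A = [[3], [17], [-5]].
Q is on the left of W, so left-multiply by Q⁻¹: W = Q⁻¹(R + A).
det Q = 5; the adjugate gives Q⁻¹ = [[-1/5, -1/5, 0], [7/5, -8/5, -4], [-1, 1, 3]].
W = Q⁻¹(R + A) = [[-4], [-3], [-1]].

W = [[-4], [-3], [-1]]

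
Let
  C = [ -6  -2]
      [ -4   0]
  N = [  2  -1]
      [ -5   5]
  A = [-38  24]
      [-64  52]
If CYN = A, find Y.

Isolating Y: multiply by C⁻¹ from the left and N⁻¹ from the right, so Y = C⁻¹AN⁻¹.
C has determinant -8; C⁻¹ = [[0, -1/4], [-1/2, 3/4]].
N has determinant 5; N⁻¹ = [[1, 1/5], [1, 2/5]].
C⁻¹A = [[16, -13], [-29, 27]].
Y = (C⁻¹A)N⁻¹ = [[3, -2], [-2, 5]].

Y = [[3, -2], [-2, 5]]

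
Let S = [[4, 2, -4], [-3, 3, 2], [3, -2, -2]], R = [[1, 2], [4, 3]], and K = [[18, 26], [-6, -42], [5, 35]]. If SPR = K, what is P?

P = [[5, -3], [-5, 1], [0, -3]]

P = S⁻¹KR⁻¹ (apply S⁻¹ on the left and R⁻¹ on the right).
det S = 4; the adjugate gives S⁻¹ = [[-1/2, 3, 4], [0, 1, 1], [-3/4, 7/2, 9/2]].
det R = -5; the adjugate gives R⁻¹ = [[-3/5, 2/5], [4/5, -1/5]].
S⁻¹K = [[-7, 1], [-1, -7], [-12, -9]].
P = (S⁻¹K)R⁻¹ = [[5, -3], [-5, 1], [0, -3]].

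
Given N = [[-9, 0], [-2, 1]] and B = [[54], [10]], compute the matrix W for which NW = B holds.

Since N multiplies W on the left, W = N⁻¹B.
det N = -9; the adjugate gives N⁻¹ = [[-1/9, 0], [-2/9, 1]].
W = N⁻¹B = [[-1/9, 0], [-2/9, 1]] · [[54], [10]] = [[-6], [-2]].

W = [[-6], [-2]]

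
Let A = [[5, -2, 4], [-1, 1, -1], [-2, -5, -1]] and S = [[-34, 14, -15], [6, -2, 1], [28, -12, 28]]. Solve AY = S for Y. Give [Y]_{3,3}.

Left-multiplying both sides by A⁻¹ gives Y = A⁻¹S.
det A = -4, so A⁻¹ = [[3/2, 11/2, 1/2], [-1/4, -3/4, -1/4], [-7/4, -29/4, -3/4]].
Y = A⁻¹S = [[3/2, 11/2, 1/2], [-1/4, -3/4, -1/4], [-7/4, -29/4, -3/4]] · [[-34, 14, -15], [6, -2, 1], [28, -12, 28]] = [[-4, 4, -3], [-3, 1, -4], [-5, -1, -2]].

-2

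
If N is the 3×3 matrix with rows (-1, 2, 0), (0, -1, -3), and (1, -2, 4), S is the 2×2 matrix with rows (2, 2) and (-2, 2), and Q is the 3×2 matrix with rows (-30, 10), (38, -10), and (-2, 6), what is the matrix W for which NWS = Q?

W = [[-3, -4], [-4, 3], [-1, 3]]

Isolating W: multiply by N⁻¹ from the left and S⁻¹ from the right, so W = N⁻¹QS⁻¹.
det N = 4, so N⁻¹ = [[-5/2, -2, -3/2], [-3/4, -1, -3/4], [1/4, 0, 1/4]].
det S = 8, so S⁻¹ = [[1/4, -1/4], [1/4, 1/4]].
N⁻¹Q = [[2, -14], [-14, -2], [-8, 4]].
W = (N⁻¹Q)S⁻¹ = [[-3, -4], [-4, 3], [-1, 3]].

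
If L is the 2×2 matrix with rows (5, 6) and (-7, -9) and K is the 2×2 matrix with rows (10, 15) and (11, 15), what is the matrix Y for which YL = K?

Right-multiplying both sides by L⁻¹ gives Y = KL⁻¹.
det L = -3, so L⁻¹ = [[3, 2], [-7/3, -5/3]].
Y = KL⁻¹ = [[10, 15], [11, 15]] · [[3, 2], [-7/3, -5/3]] = [[-5, -5], [-2, -3]].

Y = [[-5, -5], [-2, -3]]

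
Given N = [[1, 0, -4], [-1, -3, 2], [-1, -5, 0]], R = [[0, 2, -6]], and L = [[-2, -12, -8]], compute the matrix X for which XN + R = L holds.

XN = L − R = [[-2, -14, -2]].
Right-multiplying both sides by N⁻¹ gives X = (L − R)N⁻¹.
det N = 2; the adjugate gives N⁻¹ = [[5, 10, -6], [-1, -2, 1], [1, 5/2, -3/2]].
X = (L − R)N⁻¹ = [[2, 3, 1]].

X = [[2, 3, 1]]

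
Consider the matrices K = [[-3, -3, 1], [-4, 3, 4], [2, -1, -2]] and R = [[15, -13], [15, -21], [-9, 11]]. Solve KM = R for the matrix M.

Since K multiplies M on the left, M = K⁻¹R.
det K = 4; the adjugate gives K⁻¹ = [[-1/2, -7/4, -15/4], [0, 1, 2], [-1/2, -9/4, -21/4]].
M = K⁻¹R = [[-1/2, -7/4, -15/4], [0, 1, 2], [-1/2, -9/4, -21/4]] · [[15, -13], [15, -21], [-9, 11]] = [[0, 2], [-3, 1], [6, -4]].

M = [[0, 2], [-3, 1], [6, -4]]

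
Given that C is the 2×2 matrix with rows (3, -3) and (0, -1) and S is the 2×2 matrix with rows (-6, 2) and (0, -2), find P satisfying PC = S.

P = [[-2, 4], [0, 2]]

C is on the right of P, so right-multiply by C⁻¹: P = SC⁻¹.
det C = -3; the adjugate gives C⁻¹ = [[1/3, -1], [0, -1]].
P = SC⁻¹ = [[-6, 2], [0, -2]] · [[1/3, -1], [0, -1]] = [[-2, 4], [0, 2]].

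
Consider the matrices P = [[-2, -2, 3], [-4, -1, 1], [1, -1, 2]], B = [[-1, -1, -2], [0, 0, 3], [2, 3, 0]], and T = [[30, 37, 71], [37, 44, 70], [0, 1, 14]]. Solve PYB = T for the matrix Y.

Y = [[5, -1, -1], [3, -1, -4], [0, 3, -1]]

Y = P⁻¹TB⁻¹ (apply P⁻¹ on the left and B⁻¹ on the right).
det P = -1, so P⁻¹ = [[1, -1, -1], [-9, 7, 10], [-5, 4, 6]].
det B = 3, so B⁻¹ = [[-3, -2, -1], [2, 4/3, 1], [0, 1/3, 0]].
P⁻¹T = [[-7, -8, -13], [-11, -15, -9], [-2, -3, 9]].
Y = (P⁻¹T)B⁻¹ = [[5, -1, -1], [3, -1, -4], [0, 3, -1]].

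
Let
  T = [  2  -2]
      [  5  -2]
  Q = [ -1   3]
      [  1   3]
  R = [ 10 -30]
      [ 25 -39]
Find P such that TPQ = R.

P = [[-3, 2], [2, 2]]

Isolating P: multiply by T⁻¹ from the left and Q⁻¹ from the right, so P = T⁻¹RQ⁻¹.
det T = 6; the adjugate gives T⁻¹ = [[-1/3, 1/3], [-5/6, 1/3]].
det Q = -6, so Q⁻¹ = [[-1/2, 1/2], [1/6, 1/6]].
T⁻¹R = [[5, -3], [0, 12]].
P = (T⁻¹R)Q⁻¹ = [[-3, 2], [2, 2]].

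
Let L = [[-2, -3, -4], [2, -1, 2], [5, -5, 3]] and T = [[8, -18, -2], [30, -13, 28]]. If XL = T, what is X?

Since L sits to the right of X, X = TL⁻¹.
det L = -6; the adjugate gives L⁻¹ = [[-7/6, -29/6, 5/3], [-2/3, -7/3, 2/3], [5/6, 25/6, -4/3]].
X = TL⁻¹ = [[8, -18, -2], [30, -13, 28]] · [[-7/6, -29/6, 5/3], [-2/3, -7/3, 2/3], [5/6, 25/6, -4/3]] = [[1, -5, 4], [-3, 2, 4]].

X = [[1, -5, 4], [-3, 2, 4]]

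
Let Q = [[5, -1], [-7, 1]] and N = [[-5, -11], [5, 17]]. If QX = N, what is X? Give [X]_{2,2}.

Since Q multiplies X on the left, X = Q⁻¹N.
det Q = -2, so Q⁻¹ = [[-1/2, -1/2], [-7/2, -5/2]].
X = Q⁻¹N = [[-1/2, -1/2], [-7/2, -5/2]] · [[-5, -11], [5, 17]] = [[0, -3], [5, -4]].

-4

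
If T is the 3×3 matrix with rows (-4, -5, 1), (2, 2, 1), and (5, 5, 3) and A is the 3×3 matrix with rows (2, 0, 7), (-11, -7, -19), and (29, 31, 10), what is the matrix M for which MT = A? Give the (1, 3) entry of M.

0

T is on the right of M, so right-multiply by T⁻¹: M = AT⁻¹.
det T = 1, so T⁻¹ = [[1, 20, -7], [-1, -17, 6], [0, -5, 2]].
M = AT⁻¹ = [[2, 0, 7], [-11, -7, -19], [29, 31, 10]] · [[1, 20, -7], [-1, -17, 6], [0, -5, 2]] = [[2, 5, 0], [-4, -6, -3], [-2, 3, 3]].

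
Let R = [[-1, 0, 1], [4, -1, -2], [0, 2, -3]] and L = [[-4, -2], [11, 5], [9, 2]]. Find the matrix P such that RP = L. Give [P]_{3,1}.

R is on the left of P, so left-multiply by R⁻¹: P = R⁻¹L.
R has determinant 1; R⁻¹ = [[7, 2, 1], [12, 3, 2], [8, 2, 1]].
P = R⁻¹L = [[7, 2, 1], [12, 3, 2], [8, 2, 1]] · [[-4, -2], [11, 5], [9, 2]] = [[3, -2], [3, -5], [-1, -4]].

-1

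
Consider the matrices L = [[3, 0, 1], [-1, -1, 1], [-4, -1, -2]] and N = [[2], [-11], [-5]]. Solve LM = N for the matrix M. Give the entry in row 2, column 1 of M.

5

Since L multiplies M on the left, M = L⁻¹N.
det L = 6; the adjugate gives L⁻¹ = [[1/2, -1/6, 1/6], [-1, -1/3, -2/3], [-1/2, 1/2, -1/2]].
M = L⁻¹N = [[1/2, -1/6, 1/6], [-1, -1/3, -2/3], [-1/2, 1/2, -1/2]] · [[2], [-11], [-5]] = [[2], [5], [-4]].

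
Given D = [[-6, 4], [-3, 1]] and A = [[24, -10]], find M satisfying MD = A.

D is on the right of M, so right-multiply by D⁻¹: M = AD⁻¹.
det D = 6; the adjugate gives D⁻¹ = [[1/6, -2/3], [1/2, -1]].
M = AD⁻¹ = [[24, -10]] · [[1/6, -2/3], [1/2, -1]] = [[-1, -6]].

M = [[-1, -6]]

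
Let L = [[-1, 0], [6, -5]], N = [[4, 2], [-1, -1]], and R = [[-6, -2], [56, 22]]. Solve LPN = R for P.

Left-multiply by L⁻¹ and right-multiply by N⁻¹: P = L⁻¹RN⁻¹.
L has determinant 5; L⁻¹ = [[-1, 0], [-6/5, -1/5]].
N has determinant -2; N⁻¹ = [[1/2, 1], [-1/2, -2]].
L⁻¹R = [[6, 2], [-4, -2]].
P = (L⁻¹R)N⁻¹ = [[2, 2], [-1, 0]].

P = [[2, 2], [-1, 0]]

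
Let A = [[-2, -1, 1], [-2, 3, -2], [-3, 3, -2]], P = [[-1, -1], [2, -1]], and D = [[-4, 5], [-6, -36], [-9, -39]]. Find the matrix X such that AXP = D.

X = [[-3, 0], [4, 4], [-4, 1]]

Left-multiply by A⁻¹ and right-multiply by P⁻¹: X = A⁻¹DP⁻¹.
det A = 1; the adjugate gives A⁻¹ = [[0, 1, -1], [2, 7, -6], [3, 9, -8]].
det P = 3, so P⁻¹ = [[-1/3, 1/3], [-2/3, -1/3]].
A⁻¹D = [[3, 3], [4, -8], [6, 3]].
X = (A⁻¹D)P⁻¹ = [[-3, 0], [4, 4], [-4, 1]].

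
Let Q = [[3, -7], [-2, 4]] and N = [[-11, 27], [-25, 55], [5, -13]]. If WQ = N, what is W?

W = [[-5, -2], [-5, 5], [3, 2]]

Since Q sits to the right of W, W = NQ⁻¹.
det Q = -2; the adjugate gives Q⁻¹ = [[-2, -7/2], [-1, -3/2]].
W = NQ⁻¹ = [[-11, 27], [-25, 55], [5, -13]] · [[-2, -7/2], [-1, -3/2]] = [[-5, -2], [-5, 5], [3, 2]].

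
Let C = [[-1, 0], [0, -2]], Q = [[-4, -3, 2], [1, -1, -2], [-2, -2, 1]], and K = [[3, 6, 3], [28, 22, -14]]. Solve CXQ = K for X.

X = [[3, 3, -3], [3, 0, 1]]

Isolating X: multiply by C⁻¹ from the left and Q⁻¹ from the right, so X = C⁻¹KQ⁻¹.
det C = 2, so C⁻¹ = [[-1, 0], [0, -1/2]].
Q has determinant 3; Q⁻¹ = [[-5/3, -1/3, 8/3], [1, 0, -2], [-4/3, -2/3, 7/3]].
C⁻¹K = [[-3, -6, -3], [-14, -11, 7]].
X = (C⁻¹K)Q⁻¹ = [[3, 3, -3], [3, 0, 1]].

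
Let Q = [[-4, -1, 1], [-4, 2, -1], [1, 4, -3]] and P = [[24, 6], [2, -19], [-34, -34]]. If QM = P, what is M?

M = [[-4, 1], [-6, -5], [2, 5]]

Left-multiplying both sides by Q⁻¹ gives M = Q⁻¹P.
Q has determinant 3; Q⁻¹ = [[-2/3, 1/3, -1/3], [-13/3, 11/3, -8/3], [-6, 5, -4]].
M = Q⁻¹P = [[-2/3, 1/3, -1/3], [-13/3, 11/3, -8/3], [-6, 5, -4]] · [[24, 6], [2, -19], [-34, -34]] = [[-4, 1], [-6, -5], [2, 5]].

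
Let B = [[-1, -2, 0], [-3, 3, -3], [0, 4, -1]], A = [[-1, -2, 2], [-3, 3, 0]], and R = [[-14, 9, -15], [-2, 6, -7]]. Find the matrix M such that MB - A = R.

MB = R + A = [[-15, 7, -13], [-5, 9, -7]].
Right-multiplying both sides by B⁻¹ gives M = (R + A)B⁻¹.
B has determinant -3; B⁻¹ = [[-3, 2/3, -2], [1, -1/3, 1], [4, -4/3, 3]].
M = (R + A)B⁻¹ = [[0, 5, -2], [-4, 3, -2]].

M = [[0, 5, -2], [-4, 3, -2]]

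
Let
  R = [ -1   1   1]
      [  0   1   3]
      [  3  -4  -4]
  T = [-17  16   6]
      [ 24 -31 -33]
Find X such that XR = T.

Since R sits to the right of X, X = TR⁻¹.
R has determinant -2; R⁻¹ = [[-4, 0, -1], [-9/2, -1/2, -3/2], [3/2, 1/2, 1/2]].
X = TR⁻¹ = [[-17, 16, 6], [24, -31, -33]] · [[-4, 0, -1], [-9/2, -1/2, -3/2], [3/2, 1/2, 1/2]] = [[5, -5, -4], [-6, -1, 6]].

X = [[5, -5, -4], [-6, -1, 6]]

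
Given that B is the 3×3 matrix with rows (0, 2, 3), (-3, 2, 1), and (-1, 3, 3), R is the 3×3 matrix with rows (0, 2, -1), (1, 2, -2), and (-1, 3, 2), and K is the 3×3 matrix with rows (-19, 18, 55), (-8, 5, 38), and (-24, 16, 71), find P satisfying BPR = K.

P = [[5, -4, -1], [-1, -5, 3], [-5, 3, 4]]

Left-multiply by B⁻¹ and right-multiply by R⁻¹: P = B⁻¹KR⁻¹.
det B = -5; the adjugate gives B⁻¹ = [[-3/5, -3/5, 4/5], [-8/5, -3/5, 9/5], [7/5, 2/5, -6/5]].
det R = -5; the adjugate gives R⁻¹ = [[-2, 7/5, 2/5], [0, 1/5, 1/5], [-1, 2/5, 2/5]].
B⁻¹K = [[-3, -1, 1], [-8, -3, 17], [-1, 8, 7]].
P = (B⁻¹K)R⁻¹ = [[5, -4, -1], [-1, -5, 3], [-5, 3, 4]].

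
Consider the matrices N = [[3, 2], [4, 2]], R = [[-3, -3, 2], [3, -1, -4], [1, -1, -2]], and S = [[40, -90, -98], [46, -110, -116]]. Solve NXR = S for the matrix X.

X = N⁻¹SR⁻¹ (apply N⁻¹ on the left and R⁻¹ on the right).
det N = -2; the adjugate gives N⁻¹ = [[-1, 1], [2, -3/2]].
R has determinant -4; R⁻¹ = [[1/2, 2, -7/2], [-1/2, -1, 3/2], [1/2, 3/2, -3]].
N⁻¹S = [[6, -20, -18], [11, -15, -22]].
X = (N⁻¹S)R⁻¹ = [[4, 5, 3], [2, 4, 5]].

X = [[4, 5, 3], [2, 4, 5]]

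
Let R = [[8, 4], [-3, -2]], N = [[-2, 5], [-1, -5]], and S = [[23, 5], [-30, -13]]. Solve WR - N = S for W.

WR = S + N = [[21, 10], [-31, -18]].
R is on the right of W, so right-multiply by R⁻¹: W = (S + N)R⁻¹.
det R = -4; the adjugate gives R⁻¹ = [[1/2, 1], [-3/4, -2]].
W = (S + N)R⁻¹ = [[3, 1], [-2, 5]].

W = [[3, 1], [-2, 5]]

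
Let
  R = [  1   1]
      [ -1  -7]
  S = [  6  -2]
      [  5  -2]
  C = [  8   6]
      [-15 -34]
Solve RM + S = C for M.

M = [[-1, 4], [3, 4]]

RM = C − S = [[2, 8], [-20, -32]].
R is on the left of M, so left-multiply by R⁻¹: M = R⁻¹(C − S).
det R = -6; the adjugate gives R⁻¹ = [[7/6, 1/6], [-1/6, -1/6]].
M = R⁻¹(C − S) = [[-1, 4], [3, 4]].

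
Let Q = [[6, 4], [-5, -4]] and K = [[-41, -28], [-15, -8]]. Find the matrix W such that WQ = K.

W = [[-6, 1], [-5, -3]]

Q is on the right of W, so right-multiply by Q⁻¹: W = KQ⁻¹.
det Q = -4, so Q⁻¹ = [[1, 1], [-5/4, -3/2]].
W = KQ⁻¹ = [[-41, -28], [-15, -8]] · [[1, 1], [-5/4, -3/2]] = [[-6, 1], [-5, -3]].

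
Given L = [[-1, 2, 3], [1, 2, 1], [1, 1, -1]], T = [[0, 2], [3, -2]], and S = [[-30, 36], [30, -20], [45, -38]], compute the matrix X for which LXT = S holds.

X = [[-2, 5], [0, 5], [2, -5]]

Isolating X: multiply by L⁻¹ from the left and T⁻¹ from the right, so X = L⁻¹ST⁻¹.
det L = 4; the adjugate gives L⁻¹ = [[-3/4, 5/4, -1], [1/2, -1/2, 1], [-1/4, 3/4, -1]].
det T = -6, so T⁻¹ = [[1/3, 1/3], [1/2, 0]].
L⁻¹S = [[15, -14], [15, -10], [-15, 14]].
X = (L⁻¹S)T⁻¹ = [[-2, 5], [0, 5], [2, -5]].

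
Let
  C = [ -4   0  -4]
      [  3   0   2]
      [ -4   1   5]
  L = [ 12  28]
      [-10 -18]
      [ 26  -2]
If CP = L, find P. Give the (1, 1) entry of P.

Left-multiplying both sides by C⁻¹ gives P = C⁻¹L.
C has determinant -4; C⁻¹ = [[1/2, 1, 0], [23/4, 9, 1], [-3/4, -1, 0]].
P = C⁻¹L = [[1/2, 1, 0], [23/4, 9, 1], [-3/4, -1, 0]] · [[12, 28], [-10, -18], [26, -2]] = [[-4, -4], [5, -3], [1, -3]].

-4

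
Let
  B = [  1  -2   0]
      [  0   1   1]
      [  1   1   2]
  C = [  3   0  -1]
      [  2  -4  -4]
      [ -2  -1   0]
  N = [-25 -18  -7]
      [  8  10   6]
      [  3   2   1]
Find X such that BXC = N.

X = [[-5, 5, -2], [4, 0, 0], [2, -3, 2]]

Left-multiply by B⁻¹ and right-multiply by C⁻¹: X = B⁻¹NC⁻¹.
det B = -1; the adjugate gives B⁻¹ = [[-1, -4, 2], [-1, -2, 1], [1, 3, -1]].
det C = -2; the adjugate gives C⁻¹ = [[2, -1/2, 2], [-4, 1, -5], [5, -3/2, 6]].
B⁻¹N = [[-1, -18, -15], [12, 0, -4], [-4, 10, 10]].
X = (B⁻¹N)C⁻¹ = [[-5, 5, -2], [4, 0, 0], [2, -3, 2]].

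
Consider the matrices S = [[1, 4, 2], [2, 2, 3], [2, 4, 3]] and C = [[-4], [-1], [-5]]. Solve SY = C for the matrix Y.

Left-multiplying both sides by S⁻¹ gives Y = S⁻¹C.
S has determinant 2; S⁻¹ = [[-3, -2, 4], [0, -1/2, 1/2], [2, 2, -3]].
Y = S⁻¹C = [[-3, -2, 4], [0, -1/2, 1/2], [2, 2, -3]] · [[-4], [-1], [-5]] = [[-6], [-2], [5]].

Y = [[-6], [-2], [5]]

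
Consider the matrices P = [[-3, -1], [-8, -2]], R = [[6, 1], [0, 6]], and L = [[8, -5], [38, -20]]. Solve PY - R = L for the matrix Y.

Y = [[-5, 3], [1, -5]]

PY = L + R = [[14, -4], [38, -14]].
Since P multiplies Y on the left, Y = P⁻¹(L + R).
det P = -2; the adjugate gives P⁻¹ = [[1, -1/2], [-4, 3/2]].
Y = P⁻¹(L + R) = [[-5, 3], [1, -5]].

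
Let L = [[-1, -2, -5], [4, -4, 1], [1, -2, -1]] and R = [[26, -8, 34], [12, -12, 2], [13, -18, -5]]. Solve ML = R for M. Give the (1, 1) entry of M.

-5

Right-multiplying both sides by L⁻¹ gives M = RL⁻¹.
det L = 4, so L⁻¹ = [[3/2, 2, -11/2], [5/4, 3/2, -19/4], [-1, -1, 3]].
M = RL⁻¹ = [[26, -8, 34], [12, -12, 2], [13, -18, -5]] · [[3/2, 2, -11/2], [5/4, 3/2, -19/4], [-1, -1, 3]] = [[-5, 6, -3], [1, 4, -3], [2, 4, -1]].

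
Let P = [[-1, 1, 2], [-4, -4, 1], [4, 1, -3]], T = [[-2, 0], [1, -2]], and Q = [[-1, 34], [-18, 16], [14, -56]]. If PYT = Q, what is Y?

Y = P⁻¹QT⁻¹ (apply P⁻¹ on the left and T⁻¹ on the right).
det P = 5, so P⁻¹ = [[11/5, 1, 9/5], [-8/5, -1, -7/5], [12/5, 1, 8/5]].
det T = 4; the adjugate gives T⁻¹ = [[-1/2, 0], [-1/4, -1/2]].
P⁻¹Q = [[5, -10], [0, 8], [2, 8]].
Y = (P⁻¹Q)T⁻¹ = [[0, 5], [-2, -4], [-3, -4]].

Y = [[0, 5], [-2, -4], [-3, -4]]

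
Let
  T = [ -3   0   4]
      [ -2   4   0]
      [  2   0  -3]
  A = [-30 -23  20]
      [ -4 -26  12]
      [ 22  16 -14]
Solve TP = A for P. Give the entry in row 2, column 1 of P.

0

Left-multiplying both sides by T⁻¹ gives P = T⁻¹A.
T has determinant 4; T⁻¹ = [[-3, 0, -4], [-3/2, 1/4, -2], [-2, 0, -3]].
P = T⁻¹A = [[-3, 0, -4], [-3/2, 1/4, -2], [-2, 0, -3]] · [[-30, -23, 20], [-4, -26, 12], [22, 16, -14]] = [[2, 5, -4], [0, -4, 1], [-6, -2, 2]].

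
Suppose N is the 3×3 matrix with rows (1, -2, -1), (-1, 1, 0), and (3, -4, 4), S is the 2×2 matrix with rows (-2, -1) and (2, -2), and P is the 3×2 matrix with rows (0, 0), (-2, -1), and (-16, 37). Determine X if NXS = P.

Isolating X: multiply by N⁻¹ from the left and S⁻¹ from the right, so X = N⁻¹PS⁻¹.
det N = -5; the adjugate gives N⁻¹ = [[-4/5, -12/5, -1/5], [-4/5, -7/5, -1/5], [-1/5, 2/5, 1/5]].
det S = 6, so S⁻¹ = [[-1/3, 1/6], [-1/3, -1/3]].
N⁻¹P = [[8, -5], [6, -6], [-4, 7]].
X = (N⁻¹P)S⁻¹ = [[-1, 3], [0, 3], [-1, -3]].

X = [[-1, 3], [0, 3], [-1, -3]]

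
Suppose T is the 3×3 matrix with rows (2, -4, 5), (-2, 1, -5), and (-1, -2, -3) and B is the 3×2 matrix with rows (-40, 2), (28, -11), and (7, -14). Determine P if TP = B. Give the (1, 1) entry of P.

Left-multiplying both sides by T⁻¹ gives P = T⁻¹B.
T has determinant 3; T⁻¹ = [[-13/3, -22/3, 5], [-1/3, -1/3, 0], [5/3, 8/3, -2]].
P = T⁻¹B = [[-13/3, -22/3, 5], [-1/3, -1/3, 0], [5/3, 8/3, -2]] · [[-40, 2], [28, -11], [7, -14]] = [[3, 2], [4, 3], [-6, 2]].

3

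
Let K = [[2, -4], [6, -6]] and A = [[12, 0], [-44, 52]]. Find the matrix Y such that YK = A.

K is on the right of Y, so right-multiply by K⁻¹: Y = AK⁻¹.
K has determinant 12; K⁻¹ = [[-1/2, 1/3], [-1/2, 1/6]].
Y = AK⁻¹ = [[12, 0], [-44, 52]] · [[-1/2, 1/3], [-1/2, 1/6]] = [[-6, 4], [-4, -6]].

Y = [[-6, 4], [-4, -6]]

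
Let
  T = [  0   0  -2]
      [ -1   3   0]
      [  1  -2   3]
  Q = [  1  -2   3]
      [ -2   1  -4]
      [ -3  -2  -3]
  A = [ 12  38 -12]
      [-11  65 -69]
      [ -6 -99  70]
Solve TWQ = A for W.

Left-multiply by T⁻¹ and right-multiply by Q⁻¹: W = T⁻¹AQ⁻¹.
T has determinant 2; T⁻¹ = [[9/2, 2, 3], [3/2, 1, 1], [-1/2, 0, 0]].
Q has determinant -2; Q⁻¹ = [[11/2, 6, -5/2], [-3, -3, 1], [-7/2, -4, 3/2]].
T⁻¹A = [[14, 4, 18], [1, 23, -17], [-6, -19, 6]].
W = (T⁻¹A)Q⁻¹ = [[2, 0, -4], [-4, 5, -5], [3, -3, 5]].

W = [[2, 0, -4], [-4, 5, -5], [3, -3, 5]]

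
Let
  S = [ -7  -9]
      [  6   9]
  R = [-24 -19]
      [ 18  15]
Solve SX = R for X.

X = [[6, 4], [-2, -1]]

Since S multiplies X on the left, X = S⁻¹R.
det S = -9; the adjugate gives S⁻¹ = [[-1, -1], [2/3, 7/9]].
X = S⁻¹R = [[-1, -1], [2/3, 7/9]] · [[-24, -19], [18, 15]] = [[6, 4], [-2, -1]].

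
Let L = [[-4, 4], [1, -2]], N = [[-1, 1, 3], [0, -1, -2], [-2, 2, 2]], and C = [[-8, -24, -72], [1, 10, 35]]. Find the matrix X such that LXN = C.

X = [[-3, -5, 0], [-5, 3, 2]]

X = L⁻¹CN⁻¹ (apply L⁻¹ on the left and N⁻¹ on the right).
det L = 4, so L⁻¹ = [[-1/2, -1], [-1/4, -1]].
det N = -4; the adjugate gives N⁻¹ = [[-1/2, -1, -1/4], [-1, -1, 1/2], [1/2, 0, -1/4]].
L⁻¹C = [[3, 2, 1], [1, -4, -17]].
X = (L⁻¹C)N⁻¹ = [[-3, -5, 0], [-5, 3, 2]].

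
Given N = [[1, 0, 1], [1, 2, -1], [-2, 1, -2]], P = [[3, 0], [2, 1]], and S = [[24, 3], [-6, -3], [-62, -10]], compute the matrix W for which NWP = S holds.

W = [[5, 4], [-2, -4], [1, -1]]

Left-multiply by N⁻¹ and right-multiply by P⁻¹: W = N⁻¹SP⁻¹.
N has determinant 2; N⁻¹ = [[-3/2, 1/2, -1], [2, 0, 1], [5/2, -1/2, 1]].
det P = 3; the adjugate gives P⁻¹ = [[1/3, 0], [-2/3, 1]].
N⁻¹S = [[23, 4], [-14, -4], [1, -1]].
W = (N⁻¹S)P⁻¹ = [[5, 4], [-2, -4], [1, -1]].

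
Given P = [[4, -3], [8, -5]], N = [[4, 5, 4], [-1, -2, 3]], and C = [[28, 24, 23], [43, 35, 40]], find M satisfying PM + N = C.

PM = C − N = [[24, 19, 19], [44, 37, 37]].
Left-multiplying both sides by P⁻¹ gives M = P⁻¹(C − N).
det P = 4; the adjugate gives P⁻¹ = [[-5/4, 3/4], [-2, 1]].
M = P⁻¹(C − N) = [[3, 4, 4], [-4, -1, -1]].

M = [[3, 4, 4], [-4, -1, -1]]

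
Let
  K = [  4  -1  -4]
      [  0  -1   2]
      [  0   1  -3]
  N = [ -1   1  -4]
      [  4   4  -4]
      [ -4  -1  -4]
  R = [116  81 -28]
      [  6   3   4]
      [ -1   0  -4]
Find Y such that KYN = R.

Isolating Y: multiply by K⁻¹ from the left and N⁻¹ from the right, so Y = K⁻¹RN⁻¹.
det K = 4, so K⁻¹ = [[1/4, -7/4, -3/2], [0, -3, -2], [0, -1, -1]].
det N = 4; the adjugate gives N⁻¹ = [[-5, 2, 3], [8, -3, -5], [3, -5/4, -2]].
K⁻¹R = [[20, 15, -8], [-16, -9, -4], [-5, -3, 0]].
Y = (K⁻¹R)N⁻¹ = [[-4, 5, 1], [-4, 0, 5], [1, -1, 0]].

Y = [[-4, 5, 1], [-4, 0, 5], [1, -1, 0]]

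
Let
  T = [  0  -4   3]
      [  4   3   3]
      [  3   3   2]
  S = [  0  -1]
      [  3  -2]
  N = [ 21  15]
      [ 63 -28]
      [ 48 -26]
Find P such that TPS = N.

P = [[-5, 0], [5, 2], [-3, 5]]

Left-multiply by T⁻¹ and right-multiply by S⁻¹: P = T⁻¹NS⁻¹.
det T = 5; the adjugate gives T⁻¹ = [[-3/5, 17/5, -21/5], [1/5, -9/5, 12/5], [3/5, -12/5, 16/5]].
S has determinant 3; S⁻¹ = [[-2/3, 1/3], [-1, 0]].
T⁻¹N = [[0, 5], [6, -9], [15, -7]].
P = (T⁻¹N)S⁻¹ = [[-5, 0], [5, 2], [-3, 5]].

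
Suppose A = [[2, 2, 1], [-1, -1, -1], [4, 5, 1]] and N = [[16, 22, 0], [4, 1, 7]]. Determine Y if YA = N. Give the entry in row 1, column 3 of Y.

A is on the right of Y, so right-multiply by A⁻¹: Y = NA⁻¹.
det A = 1; the adjugate gives A⁻¹ = [[4, 3, -1], [-3, -2, 1], [-1, -2, 0]].
Y = NA⁻¹ = [[16, 22, 0], [4, 1, 7]] · [[4, 3, -1], [-3, -2, 1], [-1, -2, 0]] = [[-2, 4, 6], [6, -4, -3]].

6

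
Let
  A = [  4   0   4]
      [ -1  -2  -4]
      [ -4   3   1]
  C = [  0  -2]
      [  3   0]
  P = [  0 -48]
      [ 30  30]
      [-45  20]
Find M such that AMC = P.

M = [[5, 0], [3, -5], [1, 0]]

M = A⁻¹PC⁻¹ (apply A⁻¹ on the left and C⁻¹ on the right).
A has determinant -4; A⁻¹ = [[-5/2, -3, -2], [-17/4, -5, -3], [11/4, 3, 2]].
det C = 6; the adjugate gives C⁻¹ = [[0, 1/3], [-1/2, 0]].
A⁻¹P = [[0, -10], [-15, -6], [0, -2]].
M = (A⁻¹P)C⁻¹ = [[5, 0], [3, -5], [1, 0]].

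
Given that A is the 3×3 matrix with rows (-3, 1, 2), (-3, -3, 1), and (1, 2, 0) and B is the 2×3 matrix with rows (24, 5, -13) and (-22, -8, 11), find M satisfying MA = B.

M = [[-4, -5, -3], [3, 5, 2]]

Right-multiplying both sides by A⁻¹ gives M = BA⁻¹.
det A = 1, so A⁻¹ = [[-2, 4, 7], [1, -2, -3], [-3, 7, 12]].
M = BA⁻¹ = [[24, 5, -13], [-22, -8, 11]] · [[-2, 4, 7], [1, -2, -3], [-3, 7, 12]] = [[-4, -5, -3], [3, 5, 2]].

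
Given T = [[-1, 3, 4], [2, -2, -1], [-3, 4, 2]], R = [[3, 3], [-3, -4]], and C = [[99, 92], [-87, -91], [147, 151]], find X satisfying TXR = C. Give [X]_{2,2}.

1

X = T⁻¹CR⁻¹ (apply T⁻¹ on the left and R⁻¹ on the right).
T has determinant 5; T⁻¹ = [[0, 2, 1], [-1/5, 2, 7/5], [2/5, -1, -4/5]].
R has determinant -3; R⁻¹ = [[4/3, 1], [-1, -1]].
T⁻¹C = [[-27, -31], [12, 11], [9, 7]].
X = (T⁻¹C)R⁻¹ = [[-5, 4], [5, 1], [5, 2]].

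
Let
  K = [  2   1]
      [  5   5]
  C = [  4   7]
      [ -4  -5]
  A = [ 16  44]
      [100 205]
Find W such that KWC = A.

Isolating W: multiply by K⁻¹ from the left and C⁻¹ from the right, so W = K⁻¹AC⁻¹.
det K = 5, so K⁻¹ = [[1, -1/5], [-1, 2/5]].
C has determinant 8; C⁻¹ = [[-5/8, -7/8], [1/2, 1/2]].
K⁻¹A = [[-4, 3], [24, 38]].
W = (K⁻¹A)C⁻¹ = [[4, 5], [4, -2]].

W = [[4, 5], [4, -2]]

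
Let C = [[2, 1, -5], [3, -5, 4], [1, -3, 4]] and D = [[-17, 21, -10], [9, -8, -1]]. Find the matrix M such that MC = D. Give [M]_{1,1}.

-2

Since C sits to the right of M, M = DC⁻¹.
det C = -4; the adjugate gives C⁻¹ = [[2, -11/4, 21/4], [2, -13/4, 23/4], [1, -7/4, 13/4]].
M = DC⁻¹ = [[-17, 21, -10], [9, -8, -1]] · [[2, -11/4, 21/4], [2, -13/4, 23/4], [1, -7/4, 13/4]] = [[-2, -4, -1], [1, 3, -2]].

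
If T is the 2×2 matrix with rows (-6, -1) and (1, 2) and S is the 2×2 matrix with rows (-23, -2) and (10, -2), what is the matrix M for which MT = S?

T is on the right of M, so right-multiply by T⁻¹: M = ST⁻¹.
det T = -11; the adjugate gives T⁻¹ = [[-2/11, -1/11], [1/11, 6/11]].
M = ST⁻¹ = [[-23, -2], [10, -2]] · [[-2/11, -1/11], [1/11, 6/11]] = [[4, 1], [-2, -2]].

M = [[4, 1], [-2, -2]]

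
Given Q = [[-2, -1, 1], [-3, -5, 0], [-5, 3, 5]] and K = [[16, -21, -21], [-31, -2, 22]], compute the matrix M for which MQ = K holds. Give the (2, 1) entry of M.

Q is on the right of M, so right-multiply by Q⁻¹: M = KQ⁻¹.
det Q = 1; the adjugate gives Q⁻¹ = [[-25, 8, 5], [15, -5, -3], [-34, 11, 7]].
M = KQ⁻¹ = [[16, -21, -21], [-31, -2, 22]] · [[-25, 8, 5], [15, -5, -3], [-34, 11, 7]] = [[-1, 2, -4], [-3, 4, 5]].

-3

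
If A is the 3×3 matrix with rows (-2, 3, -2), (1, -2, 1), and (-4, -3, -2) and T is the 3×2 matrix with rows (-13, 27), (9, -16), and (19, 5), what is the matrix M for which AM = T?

A is on the left of M, so left-multiply by A⁻¹: M = A⁻¹T.
det A = 2; the adjugate gives A⁻¹ = [[7/2, 6, -1/2], [-1, -2, 0], [-11/2, -9, 1/2]].
M = A⁻¹T = [[7/2, 6, -1/2], [-1, -2, 0], [-11/2, -9, 1/2]] · [[-13, 27], [9, -16], [19, 5]] = [[-1, -4], [-5, 5], [0, -2]].

M = [[-1, -4], [-5, 5], [0, -2]]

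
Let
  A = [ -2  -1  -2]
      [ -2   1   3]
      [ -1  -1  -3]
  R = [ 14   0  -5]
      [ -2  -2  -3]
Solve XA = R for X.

A is on the right of X, so right-multiply by A⁻¹: X = RA⁻¹.
det A = 3; the adjugate gives A⁻¹ = [[0, -1/3, -1/3], [-3, 4/3, 10/3], [1, -1/3, -4/3]].
X = RA⁻¹ = [[14, 0, -5], [-2, -2, -3]] · [[0, -1/3, -1/3], [-3, 4/3, 10/3], [1, -1/3, -4/3]] = [[-5, -3, 2], [3, -1, -2]].

X = [[-5, -3, 2], [3, -1, -2]]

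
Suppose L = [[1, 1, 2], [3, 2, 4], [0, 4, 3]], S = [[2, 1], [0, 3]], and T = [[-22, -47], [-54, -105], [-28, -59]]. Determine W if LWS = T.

Isolating W: multiply by L⁻¹ from the left and S⁻¹ from the right, so W = L⁻¹TS⁻¹.
det L = 5; the adjugate gives L⁻¹ = [[-2, 1, 0], [-9/5, 3/5, 2/5], [12/5, -4/5, -1/5]].
det S = 6; the adjugate gives S⁻¹ = [[1/2, -1/6], [0, 1/3]].
L⁻¹T = [[-10, -11], [-4, -2], [-4, -17]].
W = (L⁻¹T)S⁻¹ = [[-5, -2], [-2, 0], [-2, -5]].

W = [[-5, -2], [-2, 0], [-2, -5]]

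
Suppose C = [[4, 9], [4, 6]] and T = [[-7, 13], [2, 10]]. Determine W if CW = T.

W = [[5, 1], [-3, 1]]

Left-multiplying both sides by C⁻¹ gives W = C⁻¹T.
C has determinant -12; C⁻¹ = [[-1/2, 3/4], [1/3, -1/3]].
W = C⁻¹T = [[-1/2, 3/4], [1/3, -1/3]] · [[-7, 13], [2, 10]] = [[5, 1], [-3, 1]].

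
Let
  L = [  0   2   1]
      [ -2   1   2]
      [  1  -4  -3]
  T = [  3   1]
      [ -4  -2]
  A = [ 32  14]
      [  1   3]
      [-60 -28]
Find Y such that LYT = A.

Y = [[2, -3], [3, 0], [-2, -5]]

Y = L⁻¹AT⁻¹ (apply L⁻¹ on the left and T⁻¹ on the right).
det L = -1; the adjugate gives L⁻¹ = [[-5, -2, -3], [4, 1, 2], [-7, -2, -4]].
det T = -2, so T⁻¹ = [[1, 1/2], [-2, -3/2]].
L⁻¹A = [[18, 8], [9, 3], [14, 8]].
Y = (L⁻¹A)T⁻¹ = [[2, -3], [3, 0], [-2, -5]].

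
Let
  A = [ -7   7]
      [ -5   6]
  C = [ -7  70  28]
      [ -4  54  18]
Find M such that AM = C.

Since A multiplies M on the left, M = A⁻¹C.
A has determinant -7; A⁻¹ = [[-6/7, 1], [-5/7, 1]].
M = A⁻¹C = [[-6/7, 1], [-5/7, 1]] · [[-7, 70, 28], [-4, 54, 18]] = [[2, -6, -6], [1, 4, -2]].

M = [[2, -6, -6], [1, 4, -2]]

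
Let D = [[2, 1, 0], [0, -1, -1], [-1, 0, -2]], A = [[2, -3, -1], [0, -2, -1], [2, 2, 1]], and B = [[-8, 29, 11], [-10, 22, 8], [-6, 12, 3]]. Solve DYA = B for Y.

Left-multiply by D⁻¹ and right-multiply by A⁻¹: Y = D⁻¹BA⁻¹.
det D = 5; the adjugate gives D⁻¹ = [[2/5, 2/5, -1/5], [1/5, -4/5, 2/5], [-1/5, -1/5, -2/5]].
A has determinant 2; A⁻¹ = [[0, 1/2, 1/2], [-1, 2, 1], [2, -5, -2]].
D⁻¹B = [[-6, 18, 7], [4, -7, -3], [6, -15, -5]].
Y = (D⁻¹B)A⁻¹ = [[-4, -2, 1], [1, 3, 1], [5, -2, -2]].

Y = [[-4, -2, 1], [1, 3, 1], [5, -2, -2]]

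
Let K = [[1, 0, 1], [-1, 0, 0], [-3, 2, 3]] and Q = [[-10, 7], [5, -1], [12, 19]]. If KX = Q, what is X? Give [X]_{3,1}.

Since K multiplies X on the left, X = K⁻¹Q.
K has determinant -2; K⁻¹ = [[0, -1, 0], [-3/2, -3, 1/2], [1, 1, 0]].
X = K⁻¹Q = [[0, -1, 0], [-3/2, -3, 1/2], [1, 1, 0]] · [[-10, 7], [5, -1], [12, 19]] = [[-5, 1], [6, 2], [-5, 6]].

-5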